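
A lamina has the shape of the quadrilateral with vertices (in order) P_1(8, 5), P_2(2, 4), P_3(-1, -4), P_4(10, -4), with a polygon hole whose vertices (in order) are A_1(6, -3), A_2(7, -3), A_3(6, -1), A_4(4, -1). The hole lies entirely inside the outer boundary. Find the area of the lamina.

69

Outer boundary:
Cross-terms: 22, -4, 44, 82  ⇒  Σ = 144
Area = |Σ|/2 = 72.
Hole:
Apply the shoelace (surveyor's) formula: 2A = Σ (x_i·y_{i+1} − x_{i+1}·y_i), indices taken mod 4.
Σ = (3) + (11) + (-2) + (-6) = 6
Area = |Σ|/2 = 3.
Net area = 72 − 3 = 69.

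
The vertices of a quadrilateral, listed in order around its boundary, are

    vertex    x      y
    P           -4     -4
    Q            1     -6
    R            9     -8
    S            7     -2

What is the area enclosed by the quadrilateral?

P→Q: (-4)(-6) − (1)(-4) = 28
Q→R: (1)(-8) − (9)(-6) = 46
R→S: (9)(-2) − (7)(-8) = 38
S→P: (7)(-4) − (-4)(-2) = -36
Σ = 76
Area = |Σ|/2 = 38.

38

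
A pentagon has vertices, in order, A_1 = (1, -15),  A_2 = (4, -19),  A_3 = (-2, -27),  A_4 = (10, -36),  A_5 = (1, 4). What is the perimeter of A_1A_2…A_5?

90

|A_1A_2| = √((3)² + (-4)²) = √25 = 5
|A_2A_3| = √((-6)² + (-8)²) = √100 = 10
|A_3A_4| = √((12)² + (-9)²) = √225 = 15
|A_4A_5| = √((-9)² + (40)²) = √1681 = 41
|A_5A_1| = √((0)² + (-19)²) = √361 = 19
Perimeter = 5 + 10 + 15 + 41 + 19 = 90.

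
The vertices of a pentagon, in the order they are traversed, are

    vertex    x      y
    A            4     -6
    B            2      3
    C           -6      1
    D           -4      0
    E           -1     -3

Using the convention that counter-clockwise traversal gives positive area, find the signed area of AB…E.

Cross-terms: 24, 20, 4, 12, 18  ⇒  Σ = 78
Signed area = Σ/2 = 39 (positive ⇒ counter-clockwise traversal).

39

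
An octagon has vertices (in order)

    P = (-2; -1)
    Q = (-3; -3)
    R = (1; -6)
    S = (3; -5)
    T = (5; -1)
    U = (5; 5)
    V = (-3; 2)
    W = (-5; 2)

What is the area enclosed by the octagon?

Apply the shoelace formula: 2A = Σ (x_i·y_{i+1} − x_{i+1}·y_i), indices taken mod 8.
Cross-terms: 3, 21, 13, 22, 30, 25, 4, 9  ⇒  Σ = 127
Area = |Σ|/2 = 63.5.

63.5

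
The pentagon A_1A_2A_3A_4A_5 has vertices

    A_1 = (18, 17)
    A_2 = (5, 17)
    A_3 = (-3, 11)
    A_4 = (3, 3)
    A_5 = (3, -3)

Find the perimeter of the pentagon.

|A_1A_2| = √((-13)² + (0)²) = √169 = 13
|A_2A_3| = √((-8)² + (-6)²) = √100 = 10
|A_3A_4| = √((6)² + (-8)²) = √100 = 10
|A_4A_5| = √((0)² + (-6)²) = √36 = 6
|A_5A_1| = √((15)² + (20)²) = √625 = 25
Perimeter = 13 + 10 + 10 + 6 + 25 = 64.

64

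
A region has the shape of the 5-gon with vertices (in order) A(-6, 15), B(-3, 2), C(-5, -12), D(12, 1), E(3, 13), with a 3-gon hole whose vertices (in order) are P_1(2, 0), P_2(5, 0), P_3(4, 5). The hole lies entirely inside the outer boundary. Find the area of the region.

Outer boundary:
Σ = (33) + (46) + (139) + (153) + (123) = 494
Area = |Σ|/2 = 247.
Hole:
Σ = (0) + (25) + (-10) = 15
Area = |Σ|/2 = 7.5.
Net area = 247 − 7.5 = 239.5.

239.5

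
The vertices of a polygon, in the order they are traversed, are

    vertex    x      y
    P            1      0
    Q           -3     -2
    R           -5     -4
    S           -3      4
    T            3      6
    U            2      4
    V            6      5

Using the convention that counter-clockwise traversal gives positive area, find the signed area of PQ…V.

-40.5

Apply the shoelace formula: 2A = Σ (x_i·y_{i+1} − x_{i+1}·y_i), indices taken mod 7.
Σ = (-2) + (2) + (-32) + (-30) + (0) + (-14) + (-5) = -81
Signed area = Σ/2 = -40.5 (negative ⇒ clockwise traversal).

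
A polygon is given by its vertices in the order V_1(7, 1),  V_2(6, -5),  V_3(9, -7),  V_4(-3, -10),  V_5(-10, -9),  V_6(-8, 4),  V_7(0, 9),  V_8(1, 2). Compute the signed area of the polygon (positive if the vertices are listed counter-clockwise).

Apply the shoelace formula: 2A = Σ (x_i·y_{i+1} − x_{i+1}·y_i), indices taken mod 8.
V_1→V_2: (7)(-5) − (6)(1) = -41
V_2→V_3: (6)(-7) − (9)(-5) = 3
V_3→V_4: (9)(-10) − (-3)(-7) = -111
V_4→V_5: (-3)(-9) − (-10)(-10) = -73
V_5→V_6: (-10)(4) − (-8)(-9) = -112
V_6→V_7: (-8)(9) − (0)(4) = -72
V_7→V_8: (0)(2) − (1)(9) = -9
V_8→V_1: (1)(1) − (7)(2) = -13
Σ = -428
Signed area = Σ/2 = -214 (negative ⇒ clockwise traversal).

-214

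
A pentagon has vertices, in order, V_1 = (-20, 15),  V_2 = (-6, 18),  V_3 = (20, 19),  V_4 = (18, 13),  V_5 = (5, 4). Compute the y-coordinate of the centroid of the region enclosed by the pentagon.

3251/249

Apply the shoelace (surveyor's) formula. First the cross-terms c_i = x_i·y_{i+1} − x_{i+1}·y_i:
  -270, -474, -82, 7, 155  ⇒  2A = -664, A = -332.
Then Σ (y_i + y_{i+1})·c_i = -26008, so ȳ = -26008 / (6·(-332)) = 3251/249.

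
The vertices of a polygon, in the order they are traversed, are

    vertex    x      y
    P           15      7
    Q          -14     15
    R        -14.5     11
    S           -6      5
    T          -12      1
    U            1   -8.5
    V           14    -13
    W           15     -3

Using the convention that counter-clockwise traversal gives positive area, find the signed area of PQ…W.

Σ = (323) + (63.5) + (-6.5) + (54) + (101) + (106) + (153) + (150) = 944
Signed area = Σ/2 = 472 (positive ⇒ counter-clockwise traversal).

472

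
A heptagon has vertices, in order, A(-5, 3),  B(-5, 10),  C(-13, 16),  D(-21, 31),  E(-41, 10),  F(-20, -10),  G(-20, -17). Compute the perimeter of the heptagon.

|AB| = √((0)² + (7)²) = √49 = 7
|BC| = √((-8)² + (6)²) = √100 = 10
|CD| = √((-8)² + (15)²) = √289 = 17
|DE| = √((-20)² + (-21)²) = √841 = 29
|EF| = √((21)² + (-20)²) = √841 = 29
|FG| = √((0)² + (-7)²) = √49 = 7
|GA| = √((15)² + (20)²) = √625 = 25
Perimeter = 7 + 10 + 17 + 29 + 29 + 7 + 25 = 124.

124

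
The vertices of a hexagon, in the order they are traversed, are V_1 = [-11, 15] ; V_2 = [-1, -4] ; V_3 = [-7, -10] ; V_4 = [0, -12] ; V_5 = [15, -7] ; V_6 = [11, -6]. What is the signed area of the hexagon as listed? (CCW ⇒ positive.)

Σ = (59) + (-18) + (84) + (180) + (-13) + (99) = 391
Signed area = Σ/2 = 195.5 (positive ⇒ counter-clockwise traversal).

195.5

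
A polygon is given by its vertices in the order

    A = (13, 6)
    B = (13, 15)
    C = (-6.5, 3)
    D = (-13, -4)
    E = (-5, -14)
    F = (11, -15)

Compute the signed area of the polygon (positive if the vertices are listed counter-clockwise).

Apply the surveyor's formula: 2A = Σ (x_i·y_{i+1} − x_{i+1}·y_i), indices taken mod 6.
A→B: (13)(15) − (13)(6) = 117
B→C: (13)(3) − (-6.5)(15) = 136.5
C→D: (-6.5)(-4) − (-13)(3) = 65
D→E: (-13)(-14) − (-5)(-4) = 162
E→F: (-5)(-15) − (11)(-14) = 229
F→A: (11)(6) − (13)(-15) = 261
Σ = 970.5
Signed area = Σ/2 = 485.25 (positive ⇒ counter-clockwise traversal).

485.25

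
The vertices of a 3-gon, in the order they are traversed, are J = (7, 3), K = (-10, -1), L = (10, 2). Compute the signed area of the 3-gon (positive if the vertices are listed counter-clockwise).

14.5

Σ = (23) + (-10) + (16) = 29
Signed area = Σ/2 = 14.5 (positive ⇒ counter-clockwise traversal).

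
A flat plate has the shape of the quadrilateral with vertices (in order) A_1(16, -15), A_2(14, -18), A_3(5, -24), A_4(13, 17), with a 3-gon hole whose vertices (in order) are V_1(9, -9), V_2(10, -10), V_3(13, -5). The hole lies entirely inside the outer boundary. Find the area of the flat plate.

Outer boundary:
Apply the shoelace formula: 2A = Σ (x_i·y_{i+1} − x_{i+1}·y_i), indices taken mod 4.
Σ = (-78) + (-246) + (397) + (-467) = -394
Area = |Σ|/2 = 197.
Hole:
Apply the shoelace (surveyor's) formula: 2A = Σ (x_i·y_{i+1} − x_{i+1}·y_i), indices taken mod 3.
V_1→V_2: (9)(-10) − (10)(-9) = 0
V_2→V_3: (10)(-5) − (13)(-10) = 80
V_3→V_1: (13)(-9) − (9)(-5) = -72
Σ = 8
Area = |Σ|/2 = 4.
Net area = 197 − 4 = 193.

193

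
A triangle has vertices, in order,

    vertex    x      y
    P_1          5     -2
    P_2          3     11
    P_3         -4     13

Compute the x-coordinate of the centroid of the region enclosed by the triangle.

Apply Gauss's area formula. First the cross-terms c_i = x_i·y_{i+1} − x_{i+1}·y_i:
  61, 83, -57  ⇒  2A = 87, A = 43.5.
Then Σ (x_i + x_{i+1})·c_i = 348, so x̄ = 348 / (6·43.5) = 4/3.

4/3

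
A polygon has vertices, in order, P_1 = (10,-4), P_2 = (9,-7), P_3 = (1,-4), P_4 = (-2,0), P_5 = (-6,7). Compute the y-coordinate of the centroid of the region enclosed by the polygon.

-163/131

Apply the shoelace formula. First the cross-terms c_i = x_i·y_{i+1} − x_{i+1}·y_i:
  -34, -29, -8, -14, -46  ⇒  2A = -131, A = -65.5.
Then Σ (y_i + y_{i+1})·c_i = 489, so ȳ = 489 / (6·(-65.5)) = -163/131.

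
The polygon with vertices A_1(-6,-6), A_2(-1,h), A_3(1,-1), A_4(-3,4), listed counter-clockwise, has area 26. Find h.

The doubled signed area Σ (x_i y_{i+1} − x_{i+1} y_i) is linear in h.
With h=0 it equals 38; the coefficient of h is -7 (from the two edges through A_2).
So -7·h + 38 = 2·26 = 52 ⇒ h = -2.

-2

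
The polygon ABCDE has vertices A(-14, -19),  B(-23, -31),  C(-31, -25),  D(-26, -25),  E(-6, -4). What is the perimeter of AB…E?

76

|AB| = √((-9)² + (-12)²) = √225 = 15
|BC| = √((-8)² + (6)²) = √100 = 10
|CD| = √((5)² + (0)²) = √25 = 5
|DE| = √((20)² + (21)²) = √841 = 29
|EA| = √((-8)² + (-15)²) = √289 = 17
Perimeter = 15 + 10 + 5 + 29 + 17 = 76.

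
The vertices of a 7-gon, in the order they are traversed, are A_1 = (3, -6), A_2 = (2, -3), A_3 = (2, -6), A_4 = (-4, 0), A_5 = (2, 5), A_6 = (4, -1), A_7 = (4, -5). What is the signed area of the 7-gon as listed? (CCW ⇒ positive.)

Σ = (3) + (-6) + (-24) + (-20) + (-22) + (-16) + (-9) = -94
Signed area = Σ/2 = -47 (negative ⇒ clockwise traversal).

-47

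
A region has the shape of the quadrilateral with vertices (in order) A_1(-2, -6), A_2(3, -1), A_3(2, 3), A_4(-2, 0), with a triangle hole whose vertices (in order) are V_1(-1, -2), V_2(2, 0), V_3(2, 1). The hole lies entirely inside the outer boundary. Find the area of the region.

23

Outer boundary:
Apply the shoelace formula: 2A = Σ (x_i·y_{i+1} − x_{i+1}·y_i), indices taken mod 4.
A_1→A_2: (-2)(-1) − (3)(-6) = 20
A_2→A_3: (3)(3) − (2)(-1) = 11
A_3→A_4: (2)(0) − (-2)(3) = 6
A_4→A_1: (-2)(-6) − (-2)(0) = 12
Σ = 49
Area = |Σ|/2 = 24.5.
Hole:
Apply the surveyor's formula: 2A = Σ (x_i·y_{i+1} − x_{i+1}·y_i), indices taken mod 3.
Cross-terms: 4, 2, -3  ⇒  Σ = 3
Area = |Σ|/2 = 1.5.
Net area = 24.5 − 1.5 = 23.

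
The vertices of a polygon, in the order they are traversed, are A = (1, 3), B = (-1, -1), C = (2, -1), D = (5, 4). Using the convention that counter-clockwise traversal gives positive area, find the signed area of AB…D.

Apply Gauss's area formula: 2A = Σ (x_i·y_{i+1} − x_{i+1}·y_i), indices taken mod 4.
Σ = (2) + (3) + (13) + (11) = 29
Signed area = Σ/2 = 14.5 (positive ⇒ counter-clockwise traversal).

14.5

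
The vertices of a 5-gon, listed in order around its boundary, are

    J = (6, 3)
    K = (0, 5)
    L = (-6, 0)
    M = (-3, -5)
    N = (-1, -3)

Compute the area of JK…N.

54.5

Apply Gauss's area formula: 2A = Σ (x_i·y_{i+1} − x_{i+1}·y_i), indices taken mod 5.
J→K: (6)(5) − (0)(3) = 30
K→L: (0)(0) − (-6)(5) = 30
L→M: (-6)(-5) − (-3)(0) = 30
M→N: (-3)(-3) − (-1)(-5) = 4
N→J: (-1)(3) − (6)(-3) = 15
Σ = 109
Area = |Σ|/2 = 54.5.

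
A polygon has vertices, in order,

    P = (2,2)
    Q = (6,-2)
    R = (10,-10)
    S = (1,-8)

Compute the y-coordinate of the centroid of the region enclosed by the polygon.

Apply Gauss's area formula. First the cross-terms c_i = x_i·y_{i+1} − x_{i+1}·y_i:
  -16, -40, -70, 18  ⇒  2A = -108, A = -54.
Then Σ (y_i + y_{i+1})·c_i = 1632, so ȳ = 1632 / (6·(-54)) = -136/27.

-136/27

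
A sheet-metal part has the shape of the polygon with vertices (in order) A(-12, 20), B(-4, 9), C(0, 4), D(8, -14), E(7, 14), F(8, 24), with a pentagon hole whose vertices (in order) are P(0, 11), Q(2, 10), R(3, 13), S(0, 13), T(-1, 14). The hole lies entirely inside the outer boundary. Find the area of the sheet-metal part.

Outer boundary:
Apply Gauss's area formula: 2A = Σ (x_i·y_{i+1} − x_{i+1}·y_i), indices taken mod 6.
Cross-terms: -28, -16, -32, 210, 56, 448  ⇒  Σ = 638
Area = |Σ|/2 = 319.
Hole:
Apply the shoelace formula: 2A = Σ (x_i·y_{i+1} − x_{i+1}·y_i), indices taken mod 5.
Σ = (-22) + (-4) + (39) + (13) + (-11) = 15
Area = |Σ|/2 = 7.5.
Net area = 319 − 7.5 = 311.5.

311.5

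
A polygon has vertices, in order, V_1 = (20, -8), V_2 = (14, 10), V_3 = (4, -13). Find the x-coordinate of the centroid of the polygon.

38/3

Apply the shoelace (surveyor's) formula. First the cross-terms c_i = x_i·y_{i+1} − x_{i+1}·y_i:
  312, -222, 228  ⇒  2A = 318, A = 159.
Then Σ (x_i + x_{i+1})·c_i = 12084, so x̄ = 12084 / (6·159) = 38/3.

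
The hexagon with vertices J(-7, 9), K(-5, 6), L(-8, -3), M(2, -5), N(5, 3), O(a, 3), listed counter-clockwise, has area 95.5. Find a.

Write out the shoelace sum; only the two edges meeting at O involve a:
2·Area = [(5·3 − a·3) + (a·9 − (-7)·3)] + 143
       = 6·a + 179 = 191
⇒ a = 2.

2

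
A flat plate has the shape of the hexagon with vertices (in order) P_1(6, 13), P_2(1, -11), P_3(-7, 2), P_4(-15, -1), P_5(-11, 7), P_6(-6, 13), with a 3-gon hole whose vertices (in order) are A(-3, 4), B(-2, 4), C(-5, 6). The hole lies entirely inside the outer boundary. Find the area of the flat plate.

244

Outer boundary:
Apply the surveyor's formula: 2A = Σ (x_i·y_{i+1} − x_{i+1}·y_i), indices taken mod 6.
Σ = (-79) + (-75) + (37) + (-116) + (-101) + (-156) = -490
Area = |Σ|/2 = 245.
Hole:
Apply the surveyor's formula: 2A = Σ (x_i·y_{i+1} − x_{i+1}·y_i), indices taken mod 3.
Σ = (-4) + (8) + (-2) = 2
Area = |Σ|/2 = 1.
Net area = 245 − 1 = 244.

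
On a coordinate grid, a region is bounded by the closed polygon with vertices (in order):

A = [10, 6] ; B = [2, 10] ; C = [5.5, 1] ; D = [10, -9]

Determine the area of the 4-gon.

62.75

Apply the shoelace (surveyor's) formula: 2A = Σ (x_i·y_{i+1} − x_{i+1}·y_i), indices taken mod 4.
Cross-terms: 88, -53, -59.5, 150  ⇒  Σ = 125.5
Area = |Σ|/2 = 62.75.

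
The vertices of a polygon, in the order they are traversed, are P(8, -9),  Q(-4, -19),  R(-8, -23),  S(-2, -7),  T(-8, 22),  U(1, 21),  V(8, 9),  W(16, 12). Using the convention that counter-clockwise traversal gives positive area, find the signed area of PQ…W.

Apply the shoelace (surveyor's) formula: 2A = Σ (x_i·y_{i+1} − x_{i+1}·y_i), indices taken mod 8.
Σ = (-188) + (-60) + (10) + (-100) + (-190) + (-159) + (-48) + (-240) = -975
Signed area = Σ/2 = -487.5 (negative ⇒ clockwise traversal).

-487.5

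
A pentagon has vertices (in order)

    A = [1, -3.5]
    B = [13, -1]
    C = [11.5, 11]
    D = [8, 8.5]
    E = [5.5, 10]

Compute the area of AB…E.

Apply Gauss's area formula: 2A = Σ (x_i·y_{i+1} − x_{i+1}·y_i), indices taken mod 5.
A→B: (1)(-1) − (13)(-3.5) = 44.5
B→C: (13)(11) − (11.5)(-1) = 154.5
C→D: (11.5)(8.5) − (8)(11) = 9.75
D→E: (8)(10) − (5.5)(8.5) = 33.25
E→A: (5.5)(-3.5) − (1)(10) = -29.25
Σ = 212.75
Area = |Σ|/2 = 106.375.

106.375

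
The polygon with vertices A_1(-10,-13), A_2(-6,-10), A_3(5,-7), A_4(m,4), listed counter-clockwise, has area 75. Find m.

The doubled signed area Σ (x_i y_{i+1} − x_{i+1} y_i) is linear in m.
With m=0 it equals 174; the coefficient of m is -6 (from the two edges through A_4).
So -6·m + 174 = 2·75 = 150 ⇒ m = 4.

4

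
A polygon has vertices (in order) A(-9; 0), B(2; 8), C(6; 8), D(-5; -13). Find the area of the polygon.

129.5

Σ = (-72) + (-32) + (-38) + (-117) = -259
Area = |Σ|/2 = 129.5.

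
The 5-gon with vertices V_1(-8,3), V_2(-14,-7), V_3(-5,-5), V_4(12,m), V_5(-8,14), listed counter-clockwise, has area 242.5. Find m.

Write out the shoelace sum; only the two edges meeting at V_4 involve m:
2·Area = [((-5)·m − 12·(-5)) + (12·14 − (-8)·m)] + 221
       = 3·m + 449 = 485
⇒ m = 12.

12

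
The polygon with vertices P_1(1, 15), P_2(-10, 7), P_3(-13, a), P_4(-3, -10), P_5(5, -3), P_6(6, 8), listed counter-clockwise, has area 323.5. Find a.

-10

The doubled signed area Σ (x_i y_{i+1} − x_{i+1} y_i) is linear in a.
With a=0 it equals 577; the coefficient of a is -7 (from the two edges through P_3).
So -7·a + 577 = 2·323.5 = 647 ⇒ a = -10.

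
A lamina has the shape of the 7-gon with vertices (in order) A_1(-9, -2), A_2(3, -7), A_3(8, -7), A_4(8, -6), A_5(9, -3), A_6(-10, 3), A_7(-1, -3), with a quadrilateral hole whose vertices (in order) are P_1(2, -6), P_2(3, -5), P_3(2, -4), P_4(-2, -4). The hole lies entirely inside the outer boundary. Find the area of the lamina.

Outer boundary:
Apply the shoelace formula: 2A = Σ (x_i·y_{i+1} − x_{i+1}·y_i), indices taken mod 7.
Σ = (69) + (35) + (8) + (30) + (-3) + (33) + (-25) = 147
Area = |Σ|/2 = 73.5.
Hole:
Cross-terms: 8, -2, -16, 20  ⇒  Σ = 10
Area = |Σ|/2 = 5.
Net area = 73.5 − 5 = 68.5.

68.5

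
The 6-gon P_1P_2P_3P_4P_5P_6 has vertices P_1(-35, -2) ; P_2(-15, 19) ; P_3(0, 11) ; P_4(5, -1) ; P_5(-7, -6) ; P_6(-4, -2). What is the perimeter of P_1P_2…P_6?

|P_1P_2| = √((20)² + (21)²) = √841 = 29
|P_2P_3| = √((15)² + (-8)²) = √289 = 17
|P_3P_4| = √((5)² + (-12)²) = √169 = 13
|P_4P_5| = √((-12)² + (-5)²) = √169 = 13
|P_5P_6| = √((3)² + (4)²) = √25 = 5
|P_6P_1| = √((-31)² + (0)²) = √961 = 31
Perimeter = 29 + 17 + 13 + 13 + 5 + 31 = 108.

108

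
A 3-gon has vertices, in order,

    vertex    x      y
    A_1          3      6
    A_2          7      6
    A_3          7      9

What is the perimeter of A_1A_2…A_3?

|A_1A_2| = √((4)² + (0)²) = √16 = 4
|A_2A_3| = √((0)² + (3)²) = √9 = 3
|A_3A_1| = √((-4)² + (-3)²) = √25 = 5
Perimeter = 4 + 3 + 5 = 12.

12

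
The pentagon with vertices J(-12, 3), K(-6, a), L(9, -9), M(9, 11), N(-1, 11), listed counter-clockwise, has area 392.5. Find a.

-14

Write out the shoelace sum; only the two edges meeting at K involve a:
2·Area = [((-12)·a − (-6)·3) + ((-6)·(-9) − 9·a)] + 419
       = -21·a + 491 = 785
⇒ a = -14.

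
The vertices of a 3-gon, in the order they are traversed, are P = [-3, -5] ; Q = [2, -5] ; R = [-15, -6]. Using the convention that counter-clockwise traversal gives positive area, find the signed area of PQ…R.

Apply the shoelace formula: 2A = Σ (x_i·y_{i+1} − x_{i+1}·y_i), indices taken mod 3.
Cross-terms: 25, -87, 57  ⇒  Σ = -5
Signed area = Σ/2 = -2.5 (negative ⇒ clockwise traversal).

-2.5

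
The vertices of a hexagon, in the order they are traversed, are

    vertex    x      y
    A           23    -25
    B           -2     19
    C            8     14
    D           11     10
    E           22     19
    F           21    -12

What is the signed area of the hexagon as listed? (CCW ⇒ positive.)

-395

Apply the surveyor's formula: 2A = Σ (x_i·y_{i+1} − x_{i+1}·y_i), indices taken mod 6.
Σ = (387) + (-180) + (-74) + (-11) + (-663) + (-249) = -790
Signed area = Σ/2 = -395 (negative ⇒ clockwise traversal).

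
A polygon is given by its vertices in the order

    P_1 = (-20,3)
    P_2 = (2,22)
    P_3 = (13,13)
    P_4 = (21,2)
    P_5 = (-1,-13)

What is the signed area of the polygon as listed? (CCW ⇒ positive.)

Σ = (-446) + (-260) + (-247) + (-271) + (-263) = -1487
Signed area = Σ/2 = -743.5 (negative ⇒ clockwise traversal).

-743.5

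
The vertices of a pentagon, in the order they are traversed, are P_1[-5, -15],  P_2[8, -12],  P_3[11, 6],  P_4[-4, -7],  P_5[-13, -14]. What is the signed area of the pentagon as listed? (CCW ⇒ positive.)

198.5

P_1→P_2: (-5)(-12) − (8)(-15) = 180
P_2→P_3: (8)(6) − (11)(-12) = 180
P_3→P_4: (11)(-7) − (-4)(6) = -53
P_4→P_5: (-4)(-14) − (-13)(-7) = -35
P_5→P_1: (-13)(-15) − (-5)(-14) = 125
Σ = 397
Signed area = Σ/2 = 198.5 (positive ⇒ counter-clockwise traversal).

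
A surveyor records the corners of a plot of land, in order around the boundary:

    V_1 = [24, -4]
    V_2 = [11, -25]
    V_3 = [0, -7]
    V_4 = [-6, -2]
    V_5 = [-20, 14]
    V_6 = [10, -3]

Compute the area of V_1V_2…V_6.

V_1→V_2: (24)(-25) − (11)(-4) = -556
V_2→V_3: (11)(-7) − (0)(-25) = -77
V_3→V_4: (0)(-2) − (-6)(-7) = -42
V_4→V_5: (-6)(14) − (-20)(-2) = -124
V_5→V_6: (-20)(-3) − (10)(14) = -80
V_6→V_1: (10)(-4) − (24)(-3) = 32
Σ = -847
Area = |Σ|/2 = 423.5.

423.5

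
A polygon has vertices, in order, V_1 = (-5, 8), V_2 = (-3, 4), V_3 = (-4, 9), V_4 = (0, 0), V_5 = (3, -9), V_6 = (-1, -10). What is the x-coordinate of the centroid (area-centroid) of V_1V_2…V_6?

Apply Gauss's area formula. First the cross-terms c_i = x_i·y_{i+1} − x_{i+1}·y_i:
  4, -11, 0, 0, -39, -58  ⇒  2A = -104, A = -52.
Then Σ (x_i + x_{i+1})·c_i = 315, so x̄ = 315 / (6·(-52)) = -105/104.

-105/104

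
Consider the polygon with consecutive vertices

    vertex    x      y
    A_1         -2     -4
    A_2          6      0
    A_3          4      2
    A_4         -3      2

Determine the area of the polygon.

Apply the surveyor's formula: 2A = Σ (x_i·y_{i+1} − x_{i+1}·y_i), indices taken mod 4.
A_1→A_2: (-2)(0) − (6)(-4) = 24
A_2→A_3: (6)(2) − (4)(0) = 12
A_3→A_4: (4)(2) − (-3)(2) = 14
A_4→A_1: (-3)(-4) − (-2)(2) = 16
Σ = 66
Area = |Σ|/2 = 33.

33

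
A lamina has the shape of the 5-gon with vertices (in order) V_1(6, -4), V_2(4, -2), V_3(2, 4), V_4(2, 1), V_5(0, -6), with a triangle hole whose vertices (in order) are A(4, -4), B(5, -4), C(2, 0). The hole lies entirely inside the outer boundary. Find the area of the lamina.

Outer boundary:
Apply Gauss's area formula: 2A = Σ (x_i·y_{i+1} − x_{i+1}·y_i), indices taken mod 5.
Cross-terms: 4, 20, -6, -12, 36  ⇒  Σ = 42
Area = |Σ|/2 = 21.
Hole:
Apply the shoelace (surveyor's) formula: 2A = Σ (x_i·y_{i+1} − x_{i+1}·y_i), indices taken mod 3.
A→B: (4)(-4) − (5)(-4) = 4
B→C: (5)(0) − (2)(-4) = 8
C→A: (2)(-4) − (4)(0) = -8
Σ = 4
Area = |Σ|/2 = 2.
Net area = 21 − 2 = 19.

19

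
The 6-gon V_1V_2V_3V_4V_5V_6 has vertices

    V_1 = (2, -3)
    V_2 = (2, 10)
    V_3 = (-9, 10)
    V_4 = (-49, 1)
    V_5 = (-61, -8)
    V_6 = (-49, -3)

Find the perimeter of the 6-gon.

|V_1V_2| = √((0)² + (13)²) = √169 = 13
|V_2V_3| = √((-11)² + (0)²) = √121 = 11
|V_3V_4| = √((-40)² + (-9)²) = √1681 = 41
|V_4V_5| = √((-12)² + (-9)²) = √225 = 15
|V_5V_6| = √((12)² + (5)²) = √169 = 13
|V_6V_1| = √((51)² + (0)²) = √2601 = 51
Perimeter = 13 + 11 + 41 + 15 + 13 + 51 = 144.

144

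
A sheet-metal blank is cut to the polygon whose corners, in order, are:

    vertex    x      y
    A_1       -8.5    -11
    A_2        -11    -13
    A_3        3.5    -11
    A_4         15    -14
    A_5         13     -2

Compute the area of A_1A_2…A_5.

132

A_1→A_2: (-8.5)(-13) − (-11)(-11) = -10.5
A_2→A_3: (-11)(-11) − (3.5)(-13) = 166.5
A_3→A_4: (3.5)(-14) − (15)(-11) = 116
A_4→A_5: (15)(-2) − (13)(-14) = 152
A_5→A_1: (13)(-11) − (-8.5)(-2) = -160
Σ = 264
Area = |Σ|/2 = 132.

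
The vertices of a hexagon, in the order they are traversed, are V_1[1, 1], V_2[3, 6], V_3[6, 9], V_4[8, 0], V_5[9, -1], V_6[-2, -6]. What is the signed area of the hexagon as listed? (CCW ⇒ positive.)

Σ = (3) + (-9) + (-72) + (-8) + (-56) + (4) = -138
Signed area = Σ/2 = -69 (negative ⇒ clockwise traversal).

-69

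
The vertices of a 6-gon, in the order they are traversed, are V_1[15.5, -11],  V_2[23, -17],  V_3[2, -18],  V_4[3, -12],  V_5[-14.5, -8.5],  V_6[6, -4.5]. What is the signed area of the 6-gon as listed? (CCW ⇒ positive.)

-220

V_1→V_2: (15.5)(-17) − (23)(-11) = -10.5
V_2→V_3: (23)(-18) − (2)(-17) = -380
V_3→V_4: (2)(-12) − (3)(-18) = 30
V_4→V_5: (3)(-8.5) − (-14.5)(-12) = -199.5
V_5→V_6: (-14.5)(-4.5) − (6)(-8.5) = 116.25
V_6→V_1: (6)(-11) − (15.5)(-4.5) = 3.75
Σ = -440
Signed area = Σ/2 = -220 (negative ⇒ clockwise traversal).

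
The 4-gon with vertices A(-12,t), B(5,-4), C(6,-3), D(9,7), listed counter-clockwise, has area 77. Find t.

-14

The doubled signed area Σ (x_i y_{i+1} − x_{i+1} y_i) is linear in t.
With t=0 it equals 210; the coefficient of t is 4 (from the two edges through A).
So 4·t + 210 = 2·77 = 154 ⇒ t = -14.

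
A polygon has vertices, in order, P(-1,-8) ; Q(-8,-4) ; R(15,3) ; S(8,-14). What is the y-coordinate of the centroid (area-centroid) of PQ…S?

-829/168

Apply the shoelace formula. First the cross-terms c_i = x_i·y_{i+1} − x_{i+1}·y_i:
  -60, 36, -234, -78  ⇒  2A = -336, A = -168.
Then Σ (y_i + y_{i+1})·c_i = 4974, so ȳ = 4974 / (6·(-168)) = -829/168.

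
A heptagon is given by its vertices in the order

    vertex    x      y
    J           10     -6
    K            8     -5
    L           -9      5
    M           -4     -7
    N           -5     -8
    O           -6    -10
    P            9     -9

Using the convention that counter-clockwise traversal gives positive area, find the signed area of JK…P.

127.5

Apply the shoelace formula: 2A = Σ (x_i·y_{i+1} − x_{i+1}·y_i), indices taken mod 7.
J→K: (10)(-5) − (8)(-6) = -2
K→L: (8)(5) − (-9)(-5) = -5
L→M: (-9)(-7) − (-4)(5) = 83
M→N: (-4)(-8) − (-5)(-7) = -3
N→O: (-5)(-10) − (-6)(-8) = 2
O→P: (-6)(-9) − (9)(-10) = 144
P→J: (9)(-6) − (10)(-9) = 36
Σ = 255
Signed area = Σ/2 = 127.5 (positive ⇒ counter-clockwise traversal).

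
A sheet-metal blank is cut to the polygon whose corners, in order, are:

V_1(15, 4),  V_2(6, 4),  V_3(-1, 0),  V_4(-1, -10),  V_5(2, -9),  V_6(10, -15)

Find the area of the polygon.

Apply the shoelace formula: 2A = Σ (x_i·y_{i+1} − x_{i+1}·y_i), indices taken mod 6.
Σ = (36) + (4) + (10) + (29) + (60) + (265) = 404
Area = |Σ|/2 = 202.

202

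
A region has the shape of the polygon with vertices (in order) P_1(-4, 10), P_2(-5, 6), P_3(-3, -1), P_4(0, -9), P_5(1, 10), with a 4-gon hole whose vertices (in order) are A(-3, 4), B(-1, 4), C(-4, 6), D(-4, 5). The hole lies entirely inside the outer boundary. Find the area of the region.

Outer boundary:
Σ = (26) + (23) + (27) + (9) + (50) = 135
Area = |Σ|/2 = 67.5.
Hole:
Apply the surveyor's formula: 2A = Σ (x_i·y_{i+1} − x_{i+1}·y_i), indices taken mod 4.
A→B: (-3)(4) − (-1)(4) = -8
B→C: (-1)(6) − (-4)(4) = 10
C→D: (-4)(5) − (-4)(6) = 4
D→A: (-4)(4) − (-3)(5) = -1
Σ = 5
Area = |Σ|/2 = 2.5.
Net area = 67.5 − 2.5 = 65.

65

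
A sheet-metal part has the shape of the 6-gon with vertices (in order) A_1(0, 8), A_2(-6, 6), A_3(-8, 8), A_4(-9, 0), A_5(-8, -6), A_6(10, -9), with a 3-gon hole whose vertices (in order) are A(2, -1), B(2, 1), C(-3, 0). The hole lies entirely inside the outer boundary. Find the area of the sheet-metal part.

Outer boundary:
Apply the shoelace (surveyor's) formula: 2A = Σ (x_i·y_{i+1} − x_{i+1}·y_i), indices taken mod 6.
Cross-terms: 48, 0, 72, 54, 132, 80  ⇒  Σ = 386
Area = |Σ|/2 = 193.
Hole:
Cross-terms: 4, 3, 3  ⇒  Σ = 10
Area = |Σ|/2 = 5.
Net area = 193 − 5 = 188.

188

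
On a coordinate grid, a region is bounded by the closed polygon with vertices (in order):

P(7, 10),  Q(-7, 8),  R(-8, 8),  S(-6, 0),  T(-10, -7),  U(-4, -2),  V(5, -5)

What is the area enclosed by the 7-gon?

165.5

Σ = (126) + (8) + (48) + (42) + (-8) + (30) + (85) = 331
Area = |Σ|/2 = 165.5.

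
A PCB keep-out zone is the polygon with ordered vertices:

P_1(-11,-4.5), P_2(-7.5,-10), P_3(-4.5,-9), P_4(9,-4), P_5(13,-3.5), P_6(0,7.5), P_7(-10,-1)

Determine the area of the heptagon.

Apply the shoelace (surveyor's) formula: 2A = Σ (x_i·y_{i+1} − x_{i+1}·y_i), indices taken mod 7.
P_1→P_2: (-11)(-10) − (-7.5)(-4.5) = 76.25
P_2→P_3: (-7.5)(-9) − (-4.5)(-10) = 22.5
P_3→P_4: (-4.5)(-4) − (9)(-9) = 99
P_4→P_5: (9)(-3.5) − (13)(-4) = 20.5
P_5→P_6: (13)(7.5) − (0)(-3.5) = 97.5
P_6→P_7: (0)(-1) − (-10)(7.5) = 75
P_7→P_1: (-10)(-4.5) − (-11)(-1) = 34
Σ = 424.75
Area = |Σ|/2 = 212.375.

212.375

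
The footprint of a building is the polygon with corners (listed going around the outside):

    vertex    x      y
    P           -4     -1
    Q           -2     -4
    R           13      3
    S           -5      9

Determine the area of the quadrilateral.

116.5

Apply the shoelace formula: 2A = Σ (x_i·y_{i+1} − x_{i+1}·y_i), indices taken mod 4.
Cross-terms: 14, 46, 132, 41  ⇒  Σ = 233
Area = |Σ|/2 = 116.5.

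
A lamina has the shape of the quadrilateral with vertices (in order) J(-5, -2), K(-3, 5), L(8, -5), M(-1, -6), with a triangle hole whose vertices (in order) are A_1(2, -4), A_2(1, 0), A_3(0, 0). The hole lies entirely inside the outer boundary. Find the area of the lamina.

66.5

Outer boundary:
Apply the shoelace formula: 2A = Σ (x_i·y_{i+1} − x_{i+1}·y_i), indices taken mod 4.
Cross-terms: -31, -25, -53, -28  ⇒  Σ = -137
Area = |Σ|/2 = 68.5.
Hole:
Σ = (4) + (0) + (0) = 4
Area = |Σ|/2 = 2.
Net area = 68.5 − 2 = 66.5.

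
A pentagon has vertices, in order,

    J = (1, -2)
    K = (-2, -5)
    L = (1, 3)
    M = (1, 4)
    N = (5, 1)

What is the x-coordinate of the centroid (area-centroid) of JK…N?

Apply the shoelace formula. First the cross-terms c_i = x_i·y_{i+1} − x_{i+1}·y_i:
  -9, -1, 1, -19, -11  ⇒  2A = -39, A = -19.5.
Then Σ (x_i + x_{i+1})·c_i = -168, so x̄ = -168 / (6·(-19.5)) = 56/39.

56/39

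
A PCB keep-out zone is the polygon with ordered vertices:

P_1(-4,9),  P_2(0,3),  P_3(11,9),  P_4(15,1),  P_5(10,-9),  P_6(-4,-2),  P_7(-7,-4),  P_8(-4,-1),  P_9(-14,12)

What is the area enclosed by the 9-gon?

258.5

Apply Gauss's area formula: 2A = Σ (x_i·y_{i+1} − x_{i+1}·y_i), indices taken mod 9.
Cross-terms: -12, -33, -124, -145, -56, 2, -9, -62, -78  ⇒  Σ = -517
Area = |Σ|/2 = 258.5.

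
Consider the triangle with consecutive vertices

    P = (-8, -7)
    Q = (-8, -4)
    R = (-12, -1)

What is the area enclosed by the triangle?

6

Σ = (-24) + (-40) + (76) = 12
Area = |Σ|/2 = 6.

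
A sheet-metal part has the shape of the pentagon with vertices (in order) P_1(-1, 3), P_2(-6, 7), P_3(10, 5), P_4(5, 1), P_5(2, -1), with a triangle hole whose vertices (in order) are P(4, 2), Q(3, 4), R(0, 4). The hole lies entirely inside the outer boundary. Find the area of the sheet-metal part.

Outer boundary:
Apply the surveyor's formula: 2A = Σ (x_i·y_{i+1} − x_{i+1}·y_i), indices taken mod 5.
P_1→P_2: (-1)(7) − (-6)(3) = 11
P_2→P_3: (-6)(5) − (10)(7) = -100
P_3→P_4: (10)(1) − (5)(5) = -15
P_4→P_5: (5)(-1) − (2)(1) = -7
P_5→P_1: (2)(3) − (-1)(-1) = 5
Σ = -106
Area = |Σ|/2 = 53.
Hole:
Σ = (10) + (12) + (-16) = 6
Area = |Σ|/2 = 3.
Net area = 53 − 3 = 50.

50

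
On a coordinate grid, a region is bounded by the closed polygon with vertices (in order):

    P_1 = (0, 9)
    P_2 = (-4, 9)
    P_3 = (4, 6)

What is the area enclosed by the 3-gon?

6

Apply Gauss's area formula: 2A = Σ (x_i·y_{i+1} − x_{i+1}·y_i), indices taken mod 3.
Cross-terms: 36, -60, 36  ⇒  Σ = 12
Area = |Σ|/2 = 6.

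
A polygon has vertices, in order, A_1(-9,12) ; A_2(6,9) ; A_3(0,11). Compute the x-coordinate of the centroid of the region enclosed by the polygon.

Apply the shoelace (surveyor's) formula. First the cross-terms c_i = x_i·y_{i+1} − x_{i+1}·y_i:
  -153, 66, 99  ⇒  2A = 12, A = 6.
Then Σ (x_i + x_{i+1})·c_i = -36, so x̄ = -36 / (6·6) = -1.

-1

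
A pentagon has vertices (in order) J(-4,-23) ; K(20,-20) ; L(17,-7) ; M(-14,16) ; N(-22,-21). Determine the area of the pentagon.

Cross-terms: 540, 200, 174, 646, 422  ⇒  Σ = 1982
Area = |Σ|/2 = 991.

991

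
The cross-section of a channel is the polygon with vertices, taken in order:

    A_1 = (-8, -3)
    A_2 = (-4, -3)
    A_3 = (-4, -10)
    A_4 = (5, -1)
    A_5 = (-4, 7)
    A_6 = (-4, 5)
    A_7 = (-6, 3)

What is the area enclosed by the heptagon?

96.5

Apply the shoelace (surveyor's) formula: 2A = Σ (x_i·y_{i+1} − x_{i+1}·y_i), indices taken mod 7.
Cross-terms: 12, 28, 54, 31, 8, 18, 42  ⇒  Σ = 193
Area = |Σ|/2 = 96.5.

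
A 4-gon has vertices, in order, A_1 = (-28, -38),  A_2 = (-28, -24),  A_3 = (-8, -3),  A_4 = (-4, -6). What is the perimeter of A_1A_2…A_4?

|A_1A_2| = √((0)² + (14)²) = √196 = 14
|A_2A_3| = √((20)² + (21)²) = √841 = 29
|A_3A_4| = √((4)² + (-3)²) = √25 = 5
|A_4A_1| = √((-24)² + (-32)²) = √1600 = 40
Perimeter = 14 + 29 + 5 + 40 = 88.

88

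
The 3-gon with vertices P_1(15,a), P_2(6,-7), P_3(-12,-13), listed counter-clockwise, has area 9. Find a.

-5

The doubled signed area Σ (x_i y_{i+1} − x_{i+1} y_i) is linear in a.
With a=0 it equals -72; the coefficient of a is -18 (from the two edges through P_1).
So -18·a + -72 = 2·9 = 18 ⇒ a = -5.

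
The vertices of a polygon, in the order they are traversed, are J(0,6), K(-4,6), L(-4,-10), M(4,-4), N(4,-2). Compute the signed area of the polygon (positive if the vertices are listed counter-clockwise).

Apply the shoelace formula: 2A = Σ (x_i·y_{i+1} − x_{i+1}·y_i), indices taken mod 5.
Cross-terms: 24, 64, 56, 8, 24  ⇒  Σ = 176
Signed area = Σ/2 = 88 (positive ⇒ counter-clockwise traversal).

88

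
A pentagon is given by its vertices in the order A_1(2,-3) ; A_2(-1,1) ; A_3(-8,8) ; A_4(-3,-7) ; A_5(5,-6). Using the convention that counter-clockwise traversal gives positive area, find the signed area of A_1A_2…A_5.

64.5

Σ = (-1) + (0) + (80) + (53) + (-3) = 129
Signed area = Σ/2 = 64.5 (positive ⇒ counter-clockwise traversal).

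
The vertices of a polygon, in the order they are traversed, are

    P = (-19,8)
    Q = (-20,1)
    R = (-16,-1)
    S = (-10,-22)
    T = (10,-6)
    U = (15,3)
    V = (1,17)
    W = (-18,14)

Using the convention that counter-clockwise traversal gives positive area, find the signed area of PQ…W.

Apply the shoelace (surveyor's) formula: 2A = Σ (x_i·y_{i+1} − x_{i+1}·y_i), indices taken mod 8.
Σ = (141) + (36) + (342) + (280) + (120) + (252) + (320) + (122) = 1613
Signed area = Σ/2 = 806.5 (positive ⇒ counter-clockwise traversal).

806.5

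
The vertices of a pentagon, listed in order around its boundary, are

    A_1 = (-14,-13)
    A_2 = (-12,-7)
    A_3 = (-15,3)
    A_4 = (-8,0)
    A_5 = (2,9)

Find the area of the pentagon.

Cross-terms: -58, -141, 24, -72, 100  ⇒  Σ = -147
Area = |Σ|/2 = 73.5.

73.5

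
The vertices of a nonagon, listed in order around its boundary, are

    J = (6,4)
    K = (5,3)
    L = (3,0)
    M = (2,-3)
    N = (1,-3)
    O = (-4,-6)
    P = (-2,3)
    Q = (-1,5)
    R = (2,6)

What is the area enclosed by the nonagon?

58

Apply the shoelace (surveyor's) formula: 2A = Σ (x_i·y_{i+1} − x_{i+1}·y_i), indices taken mod 9.
J→K: (6)(3) − (5)(4) = -2
K→L: (5)(0) − (3)(3) = -9
L→M: (3)(-3) − (2)(0) = -9
M→N: (2)(-3) − (1)(-3) = -3
N→O: (1)(-6) − (-4)(-3) = -18
O→P: (-4)(3) − (-2)(-6) = -24
P→Q: (-2)(5) − (-1)(3) = -7
Q→R: (-1)(6) − (2)(5) = -16
R→J: (2)(4) − (6)(6) = -28
Σ = -116
Area = |Σ|/2 = 58.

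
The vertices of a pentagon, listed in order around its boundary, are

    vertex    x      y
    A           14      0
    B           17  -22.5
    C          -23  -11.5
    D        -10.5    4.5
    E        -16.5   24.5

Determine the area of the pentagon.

889.125

Σ = (-315) + (-713) + (-224.25) + (-183) + (-343) = -1778.25
Area = |Σ|/2 = 889.125.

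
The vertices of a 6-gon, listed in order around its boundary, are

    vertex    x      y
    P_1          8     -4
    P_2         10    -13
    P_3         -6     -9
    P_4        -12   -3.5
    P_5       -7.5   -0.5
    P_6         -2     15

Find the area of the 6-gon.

282.375

P_1→P_2: (8)(-13) − (10)(-4) = -64
P_2→P_3: (10)(-9) − (-6)(-13) = -168
P_3→P_4: (-6)(-3.5) − (-12)(-9) = -87
P_4→P_5: (-12)(-0.5) − (-7.5)(-3.5) = -20.25
P_5→P_6: (-7.5)(15) − (-2)(-0.5) = -113.5
P_6→P_1: (-2)(-4) − (8)(15) = -112
Σ = -564.75
Area = |Σ|/2 = 282.375.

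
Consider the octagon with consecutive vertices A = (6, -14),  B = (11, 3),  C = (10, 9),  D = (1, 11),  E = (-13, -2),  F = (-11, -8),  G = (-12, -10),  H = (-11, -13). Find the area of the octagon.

428.5

Σ = (172) + (69) + (101) + (141) + (82) + (14) + (46) + (232) = 857
Area = |Σ|/2 = 428.5.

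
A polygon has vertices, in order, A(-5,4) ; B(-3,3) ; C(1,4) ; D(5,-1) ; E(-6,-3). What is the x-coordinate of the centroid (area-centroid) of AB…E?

Apply the shoelace formula. First the cross-terms c_i = x_i·y_{i+1} − x_{i+1}·y_i:
  -3, -15, -21, -21, -39  ⇒  2A = -99, A = -49.5.
Then Σ (x_i + x_{i+1})·c_i = 378, so x̄ = 378 / (6·(-49.5)) = -14/11.

-14/11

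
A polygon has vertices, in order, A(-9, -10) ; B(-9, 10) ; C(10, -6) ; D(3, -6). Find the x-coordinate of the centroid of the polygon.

-197/66

Apply Gauss's area formula. First the cross-terms c_i = x_i·y_{i+1} − x_{i+1}·y_i:
  -180, -46, -42, -84  ⇒  2A = -352, A = -176.
Then Σ (x_i + x_{i+1})·c_i = 3152, so x̄ = 3152 / (6·(-176)) = -197/66.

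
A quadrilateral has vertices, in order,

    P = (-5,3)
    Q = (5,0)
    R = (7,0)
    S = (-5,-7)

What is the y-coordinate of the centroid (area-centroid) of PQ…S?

-83/57

Apply the shoelace formula. First the cross-terms c_i = x_i·y_{i+1} − x_{i+1}·y_i:
  -15, 0, -49, -50  ⇒  2A = -114, A = -57.
Then Σ (y_i + y_{i+1})·c_i = 498, so ȳ = 498 / (6·(-57)) = -83/57.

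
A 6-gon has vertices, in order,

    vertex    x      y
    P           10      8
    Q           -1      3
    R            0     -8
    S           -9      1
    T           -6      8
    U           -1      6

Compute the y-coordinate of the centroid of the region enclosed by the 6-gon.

88/47

Apply Gauss's area formula. First the cross-terms c_i = x_i·y_{i+1} − x_{i+1}·y_i:
  38, 8, -72, -66, -28, -68  ⇒  2A = -188, A = -94.
Then Σ (y_i + y_{i+1})·c_i = -1056, so ȳ = -1056 / (6·(-94)) = 88/47.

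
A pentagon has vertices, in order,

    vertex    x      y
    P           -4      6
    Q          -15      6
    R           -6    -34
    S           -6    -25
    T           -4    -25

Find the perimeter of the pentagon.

|PQ| = √((-11)² + (0)²) = √121 = 11
|QR| = √((9)² + (-40)²) = √1681 = 41
|RS| = √((0)² + (9)²) = √81 = 9
|ST| = √((2)² + (0)²) = √4 = 2
|TP| = √((0)² + (31)²) = √961 = 31
Perimeter = 11 + 41 + 9 + 2 + 31 = 94.

94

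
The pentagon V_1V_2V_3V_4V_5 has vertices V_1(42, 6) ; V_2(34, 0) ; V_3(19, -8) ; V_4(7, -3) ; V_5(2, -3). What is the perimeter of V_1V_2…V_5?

86

|V_1V_2| = √((-8)² + (-6)²) = √100 = 10
|V_2V_3| = √((-15)² + (-8)²) = √289 = 17
|V_3V_4| = √((-12)² + (5)²) = √169 = 13
|V_4V_5| = √((-5)² + (0)²) = √25 = 5
|V_5V_1| = √((40)² + (9)²) = √1681 = 41
Perimeter = 10 + 17 + 13 + 5 + 41 = 86.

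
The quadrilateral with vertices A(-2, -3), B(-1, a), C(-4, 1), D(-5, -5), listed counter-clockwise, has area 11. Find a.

The doubled signed area Σ (x_i y_{i+1} − x_{i+1} y_i) is linear in a.
With a=0 it equals 26; the coefficient of a is 2 (from the two edges through B).
So 2·a + 26 = 2·11 = 22 ⇒ a = -2.

-2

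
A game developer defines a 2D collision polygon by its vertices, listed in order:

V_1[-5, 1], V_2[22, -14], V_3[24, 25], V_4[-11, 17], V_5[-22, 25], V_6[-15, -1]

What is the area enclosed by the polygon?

1046.5

Σ = (48) + (886) + (683) + (99) + (397) + (-20) = 2093
Area = |Σ|/2 = 1046.5.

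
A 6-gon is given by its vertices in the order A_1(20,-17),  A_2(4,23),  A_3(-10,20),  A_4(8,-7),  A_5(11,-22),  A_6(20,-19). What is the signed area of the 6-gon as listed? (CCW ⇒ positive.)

Apply the surveyor's formula: 2A = Σ (x_i·y_{i+1} − x_{i+1}·y_i), indices taken mod 6.
Σ = (528) + (310) + (-90) + (-99) + (231) + (40) = 920
Signed area = Σ/2 = 460 (positive ⇒ counter-clockwise traversal).

460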